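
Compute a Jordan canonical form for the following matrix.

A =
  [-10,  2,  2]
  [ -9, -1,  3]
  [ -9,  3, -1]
J_2(-4) ⊕ J_1(-4)

The characteristic polynomial is
  det(x·I − A) = x^3 + 12*x^2 + 48*x + 64 = (x + 4)^3

Eigenvalues and multiplicities (the geometric multiplicity of λ is n − rank(A − λI), which equals the number of Jordan blocks for λ):
  λ = -4: algebraic multiplicity = 3, geometric multiplicity = 2

Determining the block sizes for each eigenvalue:
  λ = -4: 2 blocks summing to 3 forces exactly one block of size 2 and the rest size 1 → block sizes [2, 1]

Assembling the blocks gives a Jordan form
J =
  [-4,  1,  0]
  [ 0, -4,  0]
  [ 0,  0, -4]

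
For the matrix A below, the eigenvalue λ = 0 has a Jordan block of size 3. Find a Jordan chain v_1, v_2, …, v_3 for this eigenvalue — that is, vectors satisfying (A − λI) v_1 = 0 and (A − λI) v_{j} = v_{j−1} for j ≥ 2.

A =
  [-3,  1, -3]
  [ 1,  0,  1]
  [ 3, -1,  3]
A Jordan chain for λ = 0 of length 3:
v_1 = (1, 0, -1)ᵀ
v_2 = (-3, 1, 3)ᵀ
v_3 = (1, 0, 0)ᵀ

Let N = A − (0)·I. We want v_3 with N^3 v_3 = 0 but N^2 v_3 ≠ 0; then v_{j-1} := N · v_j for j = 3, …, 2.

Pick v_3 = (1, 0, 0)ᵀ.
Then v_2 = N · v_3 = (-3, 1, 3)ᵀ.
Then v_1 = N · v_2 = (1, 0, -1)ᵀ.

Sanity check: (A − (0)·I) v_1 = (0, 0, 0)ᵀ = 0. ✓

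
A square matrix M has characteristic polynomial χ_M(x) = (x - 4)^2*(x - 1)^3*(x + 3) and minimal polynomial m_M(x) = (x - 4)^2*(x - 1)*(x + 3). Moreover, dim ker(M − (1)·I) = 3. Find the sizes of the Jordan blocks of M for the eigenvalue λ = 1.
Block sizes for λ = 1: [1, 1, 1]

Step 1 — from the characteristic polynomial, algebraic multiplicity of λ = 1 is 3. From dim ker(M − (1)·I) = 3, there are exactly 3 Jordan blocks for λ = 1.
Step 2 — from the minimal polynomial, the factor (x − 1) tells us the largest block for λ = 1 has size 1.
Step 3 — with total size 3, 3 blocks, and largest block 1, the block sizes (in nonincreasing order) are [1, 1, 1].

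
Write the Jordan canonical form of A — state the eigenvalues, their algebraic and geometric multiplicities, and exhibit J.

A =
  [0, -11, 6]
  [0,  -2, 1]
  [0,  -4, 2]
J_3(0)

The characteristic polynomial is
  det(x·I − A) = x^3

Eigenvalues and multiplicities (the geometric multiplicity of λ is n − rank(A − λI), which equals the number of Jordan blocks for λ):
  λ = 0: algebraic multiplicity = 3, geometric multiplicity = 1

Determining the block sizes for each eigenvalue:
  λ = 0: one block (gm = 1), so the single block has size am = 3 → block sizes [3]

Assembling the blocks gives a Jordan form
J =
  [0, 1, 0]
  [0, 0, 1]
  [0, 0, 0]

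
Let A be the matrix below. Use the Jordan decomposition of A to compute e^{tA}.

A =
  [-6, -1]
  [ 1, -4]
e^{tA} =
  [-t*exp(-5*t) + exp(-5*t), -t*exp(-5*t)]
  [t*exp(-5*t), t*exp(-5*t) + exp(-5*t)]

Strategy: write A = P · J · P⁻¹ where J is a Jordan canonical form, so e^{tA} = P · e^{tJ} · P⁻¹, and e^{tJ} can be computed block-by-block.

A has Jordan form
J =
  [-5,  1]
  [ 0, -5]
(up to reordering of blocks).

Per-block formulas:
  For a 2×2 Jordan block J_2(-5): exp(t · J_2(-5)) = e^(-5t)·(I + t·N), where N is the 2×2 nilpotent shift.

After assembling e^{tJ} and conjugating by P, we get:

e^{tA} =
  [-t*exp(-5*t) + exp(-5*t), -t*exp(-5*t)]
  [t*exp(-5*t), t*exp(-5*t) + exp(-5*t)]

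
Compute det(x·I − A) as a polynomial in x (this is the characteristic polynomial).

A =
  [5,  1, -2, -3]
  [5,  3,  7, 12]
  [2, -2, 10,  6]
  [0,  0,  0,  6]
x^4 - 24*x^3 + 216*x^2 - 864*x + 1296

Expanding det(x·I − A) (e.g. by cofactor expansion or by noting that A is similar to its Jordan form J, which has the same characteristic polynomial as A) gives
  χ_A(x) = x^4 - 24*x^3 + 216*x^2 - 864*x + 1296
which factors as (x - 6)^4. The eigenvalues (with algebraic multiplicities) are λ = 6 with multiplicity 4.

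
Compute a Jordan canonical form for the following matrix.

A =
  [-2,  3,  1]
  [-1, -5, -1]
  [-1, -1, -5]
J_3(-4)

The characteristic polynomial is
  det(x·I − A) = x^3 + 12*x^2 + 48*x + 64 = (x + 4)^3

Eigenvalues and multiplicities (the geometric multiplicity of λ is n − rank(A − λI), which equals the number of Jordan blocks for λ):
  λ = -4: algebraic multiplicity = 3, geometric multiplicity = 1

Determining the block sizes for each eigenvalue:
  λ = -4: one block (gm = 1), so the single block has size am = 3 → block sizes [3]

Assembling the blocks gives a Jordan form
J =
  [-4,  1,  0]
  [ 0, -4,  1]
  [ 0,  0, -4]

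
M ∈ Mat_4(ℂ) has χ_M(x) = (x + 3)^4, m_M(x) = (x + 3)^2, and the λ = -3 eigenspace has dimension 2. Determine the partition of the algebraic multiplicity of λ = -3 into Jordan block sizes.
Block sizes for λ = -3: [2, 2]

Step 1 — from the characteristic polynomial, algebraic multiplicity of λ = -3 is 4. From dim ker(M − (-3)·I) = 2, there are exactly 2 Jordan blocks for λ = -3.
Step 2 — from the minimal polynomial, the factor (x + 3)^2 tells us the largest block for λ = -3 has size 2.
Step 3 — with total size 4, 2 blocks, and largest block 2, the block sizes (in nonincreasing order) are [2, 2].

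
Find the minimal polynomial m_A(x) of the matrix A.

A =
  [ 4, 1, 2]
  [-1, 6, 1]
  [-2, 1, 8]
x^3 - 18*x^2 + 108*x - 216

The characteristic polynomial is χ_A(x) = (x - 6)^3, so the eigenvalues are known. The minimal polynomial is
  m_A(x) = Π_λ (x − λ)^{k_λ}
where k_λ is the size of the *largest* Jordan block for λ (equivalently, the smallest k with (A − λI)^k v = 0 for every generalised eigenvector v of λ).

  λ = 6: largest Jordan block has size 3, contributing (x − 6)^3

So m_A(x) = (x - 6)^3 = x^3 - 18*x^2 + 108*x - 216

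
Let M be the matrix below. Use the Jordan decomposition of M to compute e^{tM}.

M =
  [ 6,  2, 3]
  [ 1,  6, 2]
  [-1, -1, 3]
e^{tM} =
  [t*exp(5*t) + exp(5*t), t^2*exp(5*t)/2 + 2*t*exp(5*t), t^2*exp(5*t)/2 + 3*t*exp(5*t)]
  [t*exp(5*t), t^2*exp(5*t)/2 + t*exp(5*t) + exp(5*t), t^2*exp(5*t)/2 + 2*t*exp(5*t)]
  [-t*exp(5*t), -t^2*exp(5*t)/2 - t*exp(5*t), -t^2*exp(5*t)/2 - 2*t*exp(5*t) + exp(5*t)]

Strategy: write M = P · J · P⁻¹ where J is a Jordan canonical form, so e^{tM} = P · e^{tJ} · P⁻¹, and e^{tJ} can be computed block-by-block.

M has Jordan form
J =
  [5, 1, 0]
  [0, 5, 1]
  [0, 0, 5]
(up to reordering of blocks).

Per-block formulas:
  For a 3×3 Jordan block J_3(5): exp(t · J_3(5)) = e^(5t)·(I + t·N + (t^2/2)·N^2), where N is the 3×3 nilpotent shift.

After assembling e^{tJ} and conjugating by P, we get:

e^{tM} =
  [t*exp(5*t) + exp(5*t), t^2*exp(5*t)/2 + 2*t*exp(5*t), t^2*exp(5*t)/2 + 3*t*exp(5*t)]
  [t*exp(5*t), t^2*exp(5*t)/2 + t*exp(5*t) + exp(5*t), t^2*exp(5*t)/2 + 2*t*exp(5*t)]
  [-t*exp(5*t), -t^2*exp(5*t)/2 - t*exp(5*t), -t^2*exp(5*t)/2 - 2*t*exp(5*t) + exp(5*t)]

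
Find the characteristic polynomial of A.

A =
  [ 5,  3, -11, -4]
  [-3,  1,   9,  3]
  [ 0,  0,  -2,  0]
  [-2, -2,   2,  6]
x^4 - 10*x^3 + 24*x^2 + 32*x - 128

Expanding det(x·I − A) (e.g. by cofactor expansion or by noting that A is similar to its Jordan form J, which has the same characteristic polynomial as A) gives
  χ_A(x) = x^4 - 10*x^3 + 24*x^2 + 32*x - 128
which factors as (x - 4)^3*(x + 2). The eigenvalues (with algebraic multiplicities) are λ = -2 with multiplicity 1, λ = 4 with multiplicity 3.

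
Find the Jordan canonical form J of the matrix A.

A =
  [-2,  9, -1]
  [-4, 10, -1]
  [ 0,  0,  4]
J_3(4)

The characteristic polynomial is
  det(x·I − A) = x^3 - 12*x^2 + 48*x - 64 = (x - 4)^3

Eigenvalues and multiplicities (the geometric multiplicity of λ is n − rank(A − λI), which equals the number of Jordan blocks for λ):
  λ = 4: algebraic multiplicity = 3, geometric multiplicity = 1

Determining the block sizes for each eigenvalue:
  λ = 4: one block (gm = 1), so the single block has size am = 3 → block sizes [3]

Assembling the blocks gives a Jordan form
J =
  [4, 1, 0]
  [0, 4, 1]
  [0, 0, 4]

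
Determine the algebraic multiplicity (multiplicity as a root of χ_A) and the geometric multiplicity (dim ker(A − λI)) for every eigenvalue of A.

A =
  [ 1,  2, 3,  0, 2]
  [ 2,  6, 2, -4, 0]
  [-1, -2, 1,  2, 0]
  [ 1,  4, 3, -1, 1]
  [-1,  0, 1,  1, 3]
λ = 2: alg = 5, geom = 3

Step 1 — factor the characteristic polynomial to read off the algebraic multiplicities:
  χ_A(x) = (x - 2)^5

Step 2 — compute geometric multiplicities via the rank-nullity identity g(λ) = n − rank(A − λI):
  rank(A − (2)·I) = 2, so dim ker(A − (2)·I) = n − 2 = 3

Summary:
  λ = 2: algebraic multiplicity = 5, geometric multiplicity = 3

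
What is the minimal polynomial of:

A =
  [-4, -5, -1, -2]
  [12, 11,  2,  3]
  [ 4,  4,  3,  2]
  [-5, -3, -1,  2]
x^3 - 9*x^2 + 27*x - 27

The characteristic polynomial is χ_A(x) = (x - 3)^4, so the eigenvalues are known. The minimal polynomial is
  m_A(x) = Π_λ (x − λ)^{k_λ}
where k_λ is the size of the *largest* Jordan block for λ (equivalently, the smallest k with (A − λI)^k v = 0 for every generalised eigenvector v of λ).

  λ = 3: largest Jordan block has size 3, contributing (x − 3)^3

So m_A(x) = (x - 3)^3 = x^3 - 9*x^2 + 27*x - 27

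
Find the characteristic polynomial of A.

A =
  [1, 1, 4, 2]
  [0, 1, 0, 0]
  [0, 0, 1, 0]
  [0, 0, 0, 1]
x^4 - 4*x^3 + 6*x^2 - 4*x + 1

Expanding det(x·I − A) (e.g. by cofactor expansion or by noting that A is similar to its Jordan form J, which has the same characteristic polynomial as A) gives
  χ_A(x) = x^4 - 4*x^3 + 6*x^2 - 4*x + 1
which factors as (x - 1)^4. The eigenvalues (with algebraic multiplicities) are λ = 1 with multiplicity 4.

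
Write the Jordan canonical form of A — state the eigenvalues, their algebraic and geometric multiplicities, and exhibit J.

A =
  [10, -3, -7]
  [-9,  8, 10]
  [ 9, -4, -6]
J_3(4)

The characteristic polynomial is
  det(x·I − A) = x^3 - 12*x^2 + 48*x - 64 = (x - 4)^3

Eigenvalues and multiplicities (the geometric multiplicity of λ is n − rank(A − λI), which equals the number of Jordan blocks for λ):
  λ = 4: algebraic multiplicity = 3, geometric multiplicity = 1

Determining the block sizes for each eigenvalue:
  λ = 4: one block (gm = 1), so the single block has size am = 3 → block sizes [3]

Assembling the blocks gives a Jordan form
J =
  [4, 1, 0]
  [0, 4, 1]
  [0, 0, 4]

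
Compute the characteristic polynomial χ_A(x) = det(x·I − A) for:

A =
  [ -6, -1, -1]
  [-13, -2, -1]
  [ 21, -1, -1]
x^3 + 9*x^2 + 27*x + 27

Expanding det(x·I − A) (e.g. by cofactor expansion or by noting that A is similar to its Jordan form J, which has the same characteristic polynomial as A) gives
  χ_A(x) = x^3 + 9*x^2 + 27*x + 27
which factors as (x + 3)^3. The eigenvalues (with algebraic multiplicities) are λ = -3 with multiplicity 3.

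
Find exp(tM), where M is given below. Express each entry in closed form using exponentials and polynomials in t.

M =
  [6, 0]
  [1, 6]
e^{tM} =
  [exp(6*t), 0]
  [t*exp(6*t), exp(6*t)]

Strategy: write M = P · J · P⁻¹ where J is a Jordan canonical form, so e^{tM} = P · e^{tJ} · P⁻¹, and e^{tJ} can be computed block-by-block.

M has Jordan form
J =
  [6, 1]
  [0, 6]
(up to reordering of blocks).

Per-block formulas:
  For a 2×2 Jordan block J_2(6): exp(t · J_2(6)) = e^(6t)·(I + t·N), where N is the 2×2 nilpotent shift.

After assembling e^{tJ} and conjugating by P, we get:

e^{tM} =
  [exp(6*t), 0]
  [t*exp(6*t), exp(6*t)]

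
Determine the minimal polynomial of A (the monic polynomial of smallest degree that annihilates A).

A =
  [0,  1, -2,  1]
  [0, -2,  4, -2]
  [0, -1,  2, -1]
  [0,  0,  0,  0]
x^2

The characteristic polynomial is χ_A(x) = x^4, so the eigenvalues are known. The minimal polynomial is
  m_A(x) = Π_λ (x − λ)^{k_λ}
where k_λ is the size of the *largest* Jordan block for λ (equivalently, the smallest k with (A − λI)^k v = 0 for every generalised eigenvector v of λ).

  λ = 0: largest Jordan block has size 2, contributing (x − 0)^2

So m_A(x) = x^2 = x^2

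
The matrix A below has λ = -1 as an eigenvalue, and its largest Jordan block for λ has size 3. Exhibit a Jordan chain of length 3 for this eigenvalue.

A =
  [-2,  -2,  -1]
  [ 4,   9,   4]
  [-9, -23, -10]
A Jordan chain for λ = -1 of length 3:
v_1 = (2, 0, -2)ᵀ
v_2 = (-1, 4, -9)ᵀ
v_3 = (1, 0, 0)ᵀ

Let N = A − (-1)·I. We want v_3 with N^3 v_3 = 0 but N^2 v_3 ≠ 0; then v_{j-1} := N · v_j for j = 3, …, 2.

Pick v_3 = (1, 0, 0)ᵀ.
Then v_2 = N · v_3 = (-1, 4, -9)ᵀ.
Then v_1 = N · v_2 = (2, 0, -2)ᵀ.

Sanity check: (A − (-1)·I) v_1 = (0, 0, 0)ᵀ = 0. ✓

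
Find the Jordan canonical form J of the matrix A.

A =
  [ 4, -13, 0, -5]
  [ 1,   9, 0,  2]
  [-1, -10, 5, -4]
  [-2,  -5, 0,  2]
J_3(5) ⊕ J_1(5)

The characteristic polynomial is
  det(x·I − A) = x^4 - 20*x^3 + 150*x^2 - 500*x + 625 = (x - 5)^4

Eigenvalues and multiplicities (the geometric multiplicity of λ is n − rank(A − λI), which equals the number of Jordan blocks for λ):
  λ = 5: algebraic multiplicity = 4, geometric multiplicity = 2

Determining the block sizes for each eigenvalue:
  λ = 5: with am = 4 and gm = 2, the partition is not yet determined (e.g. several partitions of 4 into 2 parts exist). Let N = A − (5)·I. Computing rank(N^1) = 2, rank(N^2) = 1, rank(N^3) = 0; the number of blocks of size ≥ j is rank(N^{j−1}) − rank(N^j), giving [2, 1, 1]. So we have 1 block(s) of size 3, 1 block(s) of size 1 → block sizes [3, 1]

Assembling the blocks gives a Jordan form
J =
  [5, 1, 0, 0]
  [0, 5, 1, 0]
  [0, 0, 5, 0]
  [0, 0, 0, 5]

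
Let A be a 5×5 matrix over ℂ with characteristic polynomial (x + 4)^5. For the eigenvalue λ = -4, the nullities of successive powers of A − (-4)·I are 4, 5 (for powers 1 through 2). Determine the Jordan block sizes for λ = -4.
Block sizes for λ = -4: [2, 1, 1, 1]

From the dimensions of kernels of powers, the number of Jordan blocks of size at least j is d_j − d_{j−1} where d_j = dim ker(N^j) (with d_0 = 0). Computing the differences gives [4, 1].
The number of blocks of size exactly k is (#blocks of size ≥ k) − (#blocks of size ≥ k + 1), so the partition is: 3 block(s) of size 1, 1 block(s) of size 2.
In nonincreasing order the block sizes are [2, 1, 1, 1].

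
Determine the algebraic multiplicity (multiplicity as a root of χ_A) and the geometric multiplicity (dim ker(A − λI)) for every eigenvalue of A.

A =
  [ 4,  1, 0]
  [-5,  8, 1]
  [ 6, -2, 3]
λ = 5: alg = 3, geom = 1

Step 1 — factor the characteristic polynomial to read off the algebraic multiplicities:
  χ_A(x) = (x - 5)^3

Step 2 — compute geometric multiplicities via the rank-nullity identity g(λ) = n − rank(A − λI):
  rank(A − (5)·I) = 2, so dim ker(A − (5)·I) = n − 2 = 1

Summary:
  λ = 5: algebraic multiplicity = 3, geometric multiplicity = 1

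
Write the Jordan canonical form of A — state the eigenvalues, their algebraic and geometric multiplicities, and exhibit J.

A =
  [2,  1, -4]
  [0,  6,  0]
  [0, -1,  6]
J_1(2) ⊕ J_2(6)

The characteristic polynomial is
  det(x·I − A) = x^3 - 14*x^2 + 60*x - 72 = (x - 6)^2*(x - 2)

Eigenvalues and multiplicities (the geometric multiplicity of λ is n − rank(A − λI), which equals the number of Jordan blocks for λ):
  λ = 2: algebraic multiplicity = 1, geometric multiplicity = 1
  λ = 6: algebraic multiplicity = 2, geometric multiplicity = 1

Determining the block sizes for each eigenvalue:
  λ = 2: one block (gm = 1), so the single block has size am = 1 → block sizes [1]
  λ = 6: one block (gm = 1), so the single block has size am = 2 → block sizes [2]

Assembling the blocks gives a Jordan form
J =
  [2, 0, 0]
  [0, 6, 1]
  [0, 0, 6]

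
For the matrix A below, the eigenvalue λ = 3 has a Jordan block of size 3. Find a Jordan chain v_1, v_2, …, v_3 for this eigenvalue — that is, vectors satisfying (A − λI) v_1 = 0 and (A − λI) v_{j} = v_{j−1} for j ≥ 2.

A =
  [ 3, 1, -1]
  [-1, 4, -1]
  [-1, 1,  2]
A Jordan chain for λ = 3 of length 3:
v_1 = (0, -1, -1)ᵀ
v_2 = (1, 1, 1)ᵀ
v_3 = (0, 1, 0)ᵀ

Let N = A − (3)·I. We want v_3 with N^3 v_3 = 0 but N^2 v_3 ≠ 0; then v_{j-1} := N · v_j for j = 3, …, 2.

Pick v_3 = (0, 1, 0)ᵀ.
Then v_2 = N · v_3 = (1, 1, 1)ᵀ.
Then v_1 = N · v_2 = (0, -1, -1)ᵀ.

Sanity check: (A − (3)·I) v_1 = (0, 0, 0)ᵀ = 0. ✓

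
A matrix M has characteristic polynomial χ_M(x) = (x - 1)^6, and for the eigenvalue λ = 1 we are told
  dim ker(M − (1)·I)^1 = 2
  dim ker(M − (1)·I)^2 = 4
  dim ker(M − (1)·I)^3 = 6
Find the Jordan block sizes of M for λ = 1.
Block sizes for λ = 1: [3, 3]

From the dimensions of kernels of powers, the number of Jordan blocks of size at least j is d_j − d_{j−1} where d_j = dim ker(N^j) (with d_0 = 0). Computing the differences gives [2, 2, 2].
The number of blocks of size exactly k is (#blocks of size ≥ k) − (#blocks of size ≥ k + 1), so the partition is: 2 block(s) of size 3.
In nonincreasing order the block sizes are [3, 3].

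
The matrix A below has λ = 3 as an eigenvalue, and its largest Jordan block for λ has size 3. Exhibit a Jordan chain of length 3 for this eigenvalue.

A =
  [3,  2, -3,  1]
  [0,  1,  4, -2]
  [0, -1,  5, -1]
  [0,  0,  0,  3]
A Jordan chain for λ = 3 of length 3:
v_1 = (-1, 0, 0, 0)ᵀ
v_2 = (2, -2, -1, 0)ᵀ
v_3 = (0, 1, 0, 0)ᵀ

Let N = A − (3)·I. We want v_3 with N^3 v_3 = 0 but N^2 v_3 ≠ 0; then v_{j-1} := N · v_j for j = 3, …, 2.

Pick v_3 = (0, 1, 0, 0)ᵀ.
Then v_2 = N · v_3 = (2, -2, -1, 0)ᵀ.
Then v_1 = N · v_2 = (-1, 0, 0, 0)ᵀ.

Sanity check: (A − (3)·I) v_1 = (0, 0, 0, 0)ᵀ = 0. ✓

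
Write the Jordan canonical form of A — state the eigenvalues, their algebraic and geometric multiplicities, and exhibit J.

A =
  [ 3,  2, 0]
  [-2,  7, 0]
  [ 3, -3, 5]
J_2(5) ⊕ J_1(5)

The characteristic polynomial is
  det(x·I − A) = x^3 - 15*x^2 + 75*x - 125 = (x - 5)^3

Eigenvalues and multiplicities (the geometric multiplicity of λ is n − rank(A − λI), which equals the number of Jordan blocks for λ):
  λ = 5: algebraic multiplicity = 3, geometric multiplicity = 2

Determining the block sizes for each eigenvalue:
  λ = 5: 2 blocks summing to 3 forces exactly one block of size 2 and the rest size 1 → block sizes [2, 1]

Assembling the blocks gives a Jordan form
J =
  [5, 1, 0]
  [0, 5, 0]
  [0, 0, 5]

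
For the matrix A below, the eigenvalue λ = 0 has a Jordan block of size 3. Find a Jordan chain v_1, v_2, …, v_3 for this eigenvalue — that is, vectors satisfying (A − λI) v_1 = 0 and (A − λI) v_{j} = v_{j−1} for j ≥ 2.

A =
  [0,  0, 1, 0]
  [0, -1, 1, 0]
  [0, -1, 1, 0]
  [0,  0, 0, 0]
A Jordan chain for λ = 0 of length 3:
v_1 = (-1, 0, 0, 0)ᵀ
v_2 = (0, -1, -1, 0)ᵀ
v_3 = (0, 1, 0, 0)ᵀ

Let N = A − (0)·I. We want v_3 with N^3 v_3 = 0 but N^2 v_3 ≠ 0; then v_{j-1} := N · v_j for j = 3, …, 2.

Pick v_3 = (0, 1, 0, 0)ᵀ.
Then v_2 = N · v_3 = (0, -1, -1, 0)ᵀ.
Then v_1 = N · v_2 = (-1, 0, 0, 0)ᵀ.

Sanity check: (A − (0)·I) v_1 = (0, 0, 0, 0)ᵀ = 0. ✓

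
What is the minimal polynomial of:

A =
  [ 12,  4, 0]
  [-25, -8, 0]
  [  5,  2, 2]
x^2 - 4*x + 4

The characteristic polynomial is χ_A(x) = (x - 2)^3, so the eigenvalues are known. The minimal polynomial is
  m_A(x) = Π_λ (x − λ)^{k_λ}
where k_λ is the size of the *largest* Jordan block for λ (equivalently, the smallest k with (A − λI)^k v = 0 for every generalised eigenvector v of λ).

  λ = 2: largest Jordan block has size 2, contributing (x − 2)^2

So m_A(x) = (x - 2)^2 = x^2 - 4*x + 4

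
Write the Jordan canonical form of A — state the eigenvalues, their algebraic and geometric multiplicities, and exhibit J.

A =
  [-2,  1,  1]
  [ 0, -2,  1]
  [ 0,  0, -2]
J_3(-2)

The characteristic polynomial is
  det(x·I − A) = x^3 + 6*x^2 + 12*x + 8 = (x + 2)^3

Eigenvalues and multiplicities (the geometric multiplicity of λ is n − rank(A − λI), which equals the number of Jordan blocks for λ):
  λ = -2: algebraic multiplicity = 3, geometric multiplicity = 1

Determining the block sizes for each eigenvalue:
  λ = -2: one block (gm = 1), so the single block has size am = 3 → block sizes [3]

Assembling the blocks gives a Jordan form
J =
  [-2,  1,  0]
  [ 0, -2,  1]
  [ 0,  0, -2]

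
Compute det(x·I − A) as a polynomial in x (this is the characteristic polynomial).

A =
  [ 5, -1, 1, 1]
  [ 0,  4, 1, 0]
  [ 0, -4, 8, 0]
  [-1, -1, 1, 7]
x^4 - 24*x^3 + 216*x^2 - 864*x + 1296

Expanding det(x·I − A) (e.g. by cofactor expansion or by noting that A is similar to its Jordan form J, which has the same characteristic polynomial as A) gives
  χ_A(x) = x^4 - 24*x^3 + 216*x^2 - 864*x + 1296
which factors as (x - 6)^4. The eigenvalues (with algebraic multiplicities) are λ = 6 with multiplicity 4.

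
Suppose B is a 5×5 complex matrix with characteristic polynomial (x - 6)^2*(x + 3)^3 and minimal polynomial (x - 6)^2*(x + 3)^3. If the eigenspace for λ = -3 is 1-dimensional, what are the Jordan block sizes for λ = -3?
Block sizes for λ = -3: [3]

Step 1 — from the characteristic polynomial, algebraic multiplicity of λ = -3 is 3. From dim ker(B − (-3)·I) = 1, there are exactly 1 Jordan blocks for λ = -3.
Step 2 — from the minimal polynomial, the factor (x + 3)^3 tells us the largest block for λ = -3 has size 3.
Step 3 — with total size 3, 1 blocks, and largest block 3, the block sizes (in nonincreasing order) are [3].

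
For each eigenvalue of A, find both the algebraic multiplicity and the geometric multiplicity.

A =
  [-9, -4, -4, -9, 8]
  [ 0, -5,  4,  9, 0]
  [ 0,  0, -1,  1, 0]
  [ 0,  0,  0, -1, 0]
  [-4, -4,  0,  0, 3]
λ = -5: alg = 2, geom = 2; λ = -1: alg = 3, geom = 2

Step 1 — factor the characteristic polynomial to read off the algebraic multiplicities:
  χ_A(x) = (x + 1)^3*(x + 5)^2

Step 2 — compute geometric multiplicities via the rank-nullity identity g(λ) = n − rank(A − λI):
  rank(A − (-5)·I) = 3, so dim ker(A − (-5)·I) = n − 3 = 2
  rank(A − (-1)·I) = 3, so dim ker(A − (-1)·I) = n − 3 = 2

Summary:
  λ = -5: algebraic multiplicity = 2, geometric multiplicity = 2
  λ = -1: algebraic multiplicity = 3, geometric multiplicity = 2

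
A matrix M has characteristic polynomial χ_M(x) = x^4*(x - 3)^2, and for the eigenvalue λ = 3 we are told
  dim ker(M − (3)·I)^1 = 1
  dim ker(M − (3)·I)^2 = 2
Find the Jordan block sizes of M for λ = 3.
Block sizes for λ = 3: [2]

From the dimensions of kernels of powers, the number of Jordan blocks of size at least j is d_j − d_{j−1} where d_j = dim ker(N^j) (with d_0 = 0). Computing the differences gives [1, 1].
The number of blocks of size exactly k is (#blocks of size ≥ k) − (#blocks of size ≥ k + 1), so the partition is: 1 block(s) of size 2.
In nonincreasing order the block sizes are [2].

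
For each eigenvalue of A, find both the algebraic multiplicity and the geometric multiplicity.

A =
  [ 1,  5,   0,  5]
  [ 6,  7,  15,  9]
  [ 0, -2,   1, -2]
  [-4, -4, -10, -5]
λ = 1: alg = 4, geom = 2

Step 1 — factor the characteristic polynomial to read off the algebraic multiplicities:
  χ_A(x) = (x - 1)^4

Step 2 — compute geometric multiplicities via the rank-nullity identity g(λ) = n − rank(A − λI):
  rank(A − (1)·I) = 2, so dim ker(A − (1)·I) = n − 2 = 2

Summary:
  λ = 1: algebraic multiplicity = 4, geometric multiplicity = 2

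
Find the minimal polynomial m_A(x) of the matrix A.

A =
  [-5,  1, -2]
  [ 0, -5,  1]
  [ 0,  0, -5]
x^3 + 15*x^2 + 75*x + 125

The characteristic polynomial is χ_A(x) = (x + 5)^3, so the eigenvalues are known. The minimal polynomial is
  m_A(x) = Π_λ (x − λ)^{k_λ}
where k_λ is the size of the *largest* Jordan block for λ (equivalently, the smallest k with (A − λI)^k v = 0 for every generalised eigenvector v of λ).

  λ = -5: largest Jordan block has size 3, contributing (x + 5)^3

So m_A(x) = (x + 5)^3 = x^3 + 15*x^2 + 75*x + 125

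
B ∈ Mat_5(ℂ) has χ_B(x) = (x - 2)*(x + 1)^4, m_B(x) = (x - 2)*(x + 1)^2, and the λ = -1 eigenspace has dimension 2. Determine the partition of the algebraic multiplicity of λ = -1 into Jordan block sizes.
Block sizes for λ = -1: [2, 2]

Step 1 — from the characteristic polynomial, algebraic multiplicity of λ = -1 is 4. From dim ker(B − (-1)·I) = 2, there are exactly 2 Jordan blocks for λ = -1.
Step 2 — from the minimal polynomial, the factor (x + 1)^2 tells us the largest block for λ = -1 has size 2.
Step 3 — with total size 4, 2 blocks, and largest block 2, the block sizes (in nonincreasing order) are [2, 2].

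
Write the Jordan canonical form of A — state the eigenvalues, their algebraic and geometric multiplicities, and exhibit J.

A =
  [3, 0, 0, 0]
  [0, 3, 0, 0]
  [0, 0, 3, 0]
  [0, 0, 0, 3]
J_1(3) ⊕ J_1(3) ⊕ J_1(3) ⊕ J_1(3)

The characteristic polynomial is
  det(x·I − A) = x^4 - 12*x^3 + 54*x^2 - 108*x + 81 = (x - 3)^4

Eigenvalues and multiplicities (the geometric multiplicity of λ is n − rank(A − λI), which equals the number of Jordan blocks for λ):
  λ = 3: algebraic multiplicity = 4, geometric multiplicity = 4

Determining the block sizes for each eigenvalue:
  λ = 3: gm = am = 4, so every block has size 1 → block sizes [1, 1, 1, 1]

Assembling the blocks gives a Jordan form
J =
  [3, 0, 0, 0]
  [0, 3, 0, 0]
  [0, 0, 3, 0]
  [0, 0, 0, 3]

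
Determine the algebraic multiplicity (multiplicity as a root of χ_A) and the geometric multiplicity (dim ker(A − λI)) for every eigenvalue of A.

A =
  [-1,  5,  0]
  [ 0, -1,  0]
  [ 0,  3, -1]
λ = -1: alg = 3, geom = 2

Step 1 — factor the characteristic polynomial to read off the algebraic multiplicities:
  χ_A(x) = (x + 1)^3

Step 2 — compute geometric multiplicities via the rank-nullity identity g(λ) = n − rank(A − λI):
  rank(A − (-1)·I) = 1, so dim ker(A − (-1)·I) = n − 1 = 2

Summary:
  λ = -1: algebraic multiplicity = 3, geometric multiplicity = 2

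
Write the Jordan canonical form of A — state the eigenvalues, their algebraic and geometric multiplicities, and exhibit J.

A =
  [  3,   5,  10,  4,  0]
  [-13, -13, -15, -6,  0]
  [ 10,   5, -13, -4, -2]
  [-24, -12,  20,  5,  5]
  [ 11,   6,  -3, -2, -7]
J_3(-5) ⊕ J_2(-5)

The characteristic polynomial is
  det(x·I − A) = x^5 + 25*x^4 + 250*x^3 + 1250*x^2 + 3125*x + 3125 = (x + 5)^5

Eigenvalues and multiplicities (the geometric multiplicity of λ is n − rank(A − λI), which equals the number of Jordan blocks for λ):
  λ = -5: algebraic multiplicity = 5, geometric multiplicity = 2

Determining the block sizes for each eigenvalue:
  λ = -5: with am = 5 and gm = 2, the partition is not yet determined (e.g. several partitions of 5 into 2 parts exist). Let N = A − (-5)·I. Computing rank(N^1) = 3, rank(N^2) = 1, rank(N^3) = 0; the number of blocks of size ≥ j is rank(N^{j−1}) − rank(N^j), giving [2, 2, 1]. So we have 1 block(s) of size 3, 1 block(s) of size 2 → block sizes [3, 2]

Assembling the blocks gives a Jordan form
J =
  [-5,  1,  0,  0,  0]
  [ 0, -5,  1,  0,  0]
  [ 0,  0, -5,  0,  0]
  [ 0,  0,  0, -5,  1]
  [ 0,  0,  0,  0, -5]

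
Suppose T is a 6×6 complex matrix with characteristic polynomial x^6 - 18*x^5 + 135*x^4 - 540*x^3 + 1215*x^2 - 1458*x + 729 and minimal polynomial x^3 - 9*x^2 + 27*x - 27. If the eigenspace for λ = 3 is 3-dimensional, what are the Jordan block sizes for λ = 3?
Block sizes for λ = 3: [3, 2, 1]

Step 1 — from the characteristic polynomial, algebraic multiplicity of λ = 3 is 6. From dim ker(T − (3)·I) = 3, there are exactly 3 Jordan blocks for λ = 3.
Step 2 — from the minimal polynomial, the factor (x − 3)^3 tells us the largest block for λ = 3 has size 3.
Step 3 — with total size 6, 3 blocks, and largest block 3, the block sizes (in nonincreasing order) are [3, 2, 1].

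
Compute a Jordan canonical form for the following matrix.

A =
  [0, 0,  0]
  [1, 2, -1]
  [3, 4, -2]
J_3(0)

The characteristic polynomial is
  det(x·I − A) = x^3

Eigenvalues and multiplicities (the geometric multiplicity of λ is n − rank(A − λI), which equals the number of Jordan blocks for λ):
  λ = 0: algebraic multiplicity = 3, geometric multiplicity = 1

Determining the block sizes for each eigenvalue:
  λ = 0: one block (gm = 1), so the single block has size am = 3 → block sizes [3]

Assembling the blocks gives a Jordan form
J =
  [0, 1, 0]
  [0, 0, 1]
  [0, 0, 0]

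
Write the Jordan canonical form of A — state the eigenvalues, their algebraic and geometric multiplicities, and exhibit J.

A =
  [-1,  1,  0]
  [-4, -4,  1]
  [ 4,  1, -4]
J_3(-3)

The characteristic polynomial is
  det(x·I − A) = x^3 + 9*x^2 + 27*x + 27 = (x + 3)^3

Eigenvalues and multiplicities (the geometric multiplicity of λ is n − rank(A − λI), which equals the number of Jordan blocks for λ):
  λ = -3: algebraic multiplicity = 3, geometric multiplicity = 1

Determining the block sizes for each eigenvalue:
  λ = -3: one block (gm = 1), so the single block has size am = 3 → block sizes [3]

Assembling the blocks gives a Jordan form
J =
  [-3,  1,  0]
  [ 0, -3,  1]
  [ 0,  0, -3]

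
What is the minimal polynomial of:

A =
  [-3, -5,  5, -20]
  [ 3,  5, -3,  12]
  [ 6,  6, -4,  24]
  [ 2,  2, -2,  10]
x^2 - 4*x + 4

The characteristic polynomial is χ_A(x) = (x - 2)^4, so the eigenvalues are known. The minimal polynomial is
  m_A(x) = Π_λ (x − λ)^{k_λ}
where k_λ is the size of the *largest* Jordan block for λ (equivalently, the smallest k with (A − λI)^k v = 0 for every generalised eigenvector v of λ).

  λ = 2: largest Jordan block has size 2, contributing (x − 2)^2

So m_A(x) = (x - 2)^2 = x^2 - 4*x + 4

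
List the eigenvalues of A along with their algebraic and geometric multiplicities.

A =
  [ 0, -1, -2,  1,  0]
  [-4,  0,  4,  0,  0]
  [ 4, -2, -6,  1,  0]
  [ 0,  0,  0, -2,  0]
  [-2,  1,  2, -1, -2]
λ = -2: alg = 5, geom = 3

Step 1 — factor the characteristic polynomial to read off the algebraic multiplicities:
  χ_A(x) = (x + 2)^5

Step 2 — compute geometric multiplicities via the rank-nullity identity g(λ) = n − rank(A − λI):
  rank(A − (-2)·I) = 2, so dim ker(A − (-2)·I) = n − 2 = 3

Summary:
  λ = -2: algebraic multiplicity = 5, geometric multiplicity = 3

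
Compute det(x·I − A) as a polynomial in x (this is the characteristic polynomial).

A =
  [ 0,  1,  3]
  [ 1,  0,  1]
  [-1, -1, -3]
x^3 + 3*x^2 + 3*x + 1

Expanding det(x·I − A) (e.g. by cofactor expansion or by noting that A is similar to its Jordan form J, which has the same characteristic polynomial as A) gives
  χ_A(x) = x^3 + 3*x^2 + 3*x + 1
which factors as (x + 1)^3. The eigenvalues (with algebraic multiplicities) are λ = -1 with multiplicity 3.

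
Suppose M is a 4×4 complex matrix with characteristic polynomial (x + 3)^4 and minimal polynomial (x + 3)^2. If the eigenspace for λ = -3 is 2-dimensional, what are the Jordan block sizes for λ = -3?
Block sizes for λ = -3: [2, 2]

Step 1 — from the characteristic polynomial, algebraic multiplicity of λ = -3 is 4. From dim ker(M − (-3)·I) = 2, there are exactly 2 Jordan blocks for λ = -3.
Step 2 — from the minimal polynomial, the factor (x + 3)^2 tells us the largest block for λ = -3 has size 2.
Step 3 — with total size 4, 2 blocks, and largest block 2, the block sizes (in nonincreasing order) are [2, 2].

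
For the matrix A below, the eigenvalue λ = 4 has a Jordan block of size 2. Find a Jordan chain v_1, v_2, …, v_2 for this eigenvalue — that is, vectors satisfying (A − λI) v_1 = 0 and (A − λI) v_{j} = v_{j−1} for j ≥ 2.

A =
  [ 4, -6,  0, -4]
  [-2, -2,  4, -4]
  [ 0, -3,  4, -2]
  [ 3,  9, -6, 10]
A Jordan chain for λ = 4 of length 2:
v_1 = (0, -2, 0, 3)ᵀ
v_2 = (1, 0, 0, 0)ᵀ

Let N = A − (4)·I. We want v_2 with N^2 v_2 = 0 but N^1 v_2 ≠ 0; then v_{j-1} := N · v_j for j = 2, …, 2.

Pick v_2 = (1, 0, 0, 0)ᵀ.
Then v_1 = N · v_2 = (0, -2, 0, 3)ᵀ.

Sanity check: (A − (4)·I) v_1 = (0, 0, 0, 0)ᵀ = 0. ✓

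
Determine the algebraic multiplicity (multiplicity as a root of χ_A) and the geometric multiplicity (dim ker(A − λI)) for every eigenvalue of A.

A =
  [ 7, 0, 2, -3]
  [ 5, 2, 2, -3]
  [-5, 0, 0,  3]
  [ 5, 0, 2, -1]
λ = 2: alg = 4, geom = 3

Step 1 — factor the characteristic polynomial to read off the algebraic multiplicities:
  χ_A(x) = (x - 2)^4

Step 2 — compute geometric multiplicities via the rank-nullity identity g(λ) = n − rank(A − λI):
  rank(A − (2)·I) = 1, so dim ker(A − (2)·I) = n − 1 = 3

Summary:
  λ = 2: algebraic multiplicity = 4, geometric multiplicity = 3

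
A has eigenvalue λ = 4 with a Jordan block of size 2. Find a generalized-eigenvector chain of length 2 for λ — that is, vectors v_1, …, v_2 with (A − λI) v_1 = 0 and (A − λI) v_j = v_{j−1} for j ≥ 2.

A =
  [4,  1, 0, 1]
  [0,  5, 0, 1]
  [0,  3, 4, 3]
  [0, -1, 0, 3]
A Jordan chain for λ = 4 of length 2:
v_1 = (1, 1, 3, -1)ᵀ
v_2 = (0, 1, 0, 0)ᵀ

Let N = A − (4)·I. We want v_2 with N^2 v_2 = 0 but N^1 v_2 ≠ 0; then v_{j-1} := N · v_j for j = 2, …, 2.

Pick v_2 = (0, 1, 0, 0)ᵀ.
Then v_1 = N · v_2 = (1, 1, 3, -1)ᵀ.

Sanity check: (A − (4)·I) v_1 = (0, 0, 0, 0)ᵀ = 0. ✓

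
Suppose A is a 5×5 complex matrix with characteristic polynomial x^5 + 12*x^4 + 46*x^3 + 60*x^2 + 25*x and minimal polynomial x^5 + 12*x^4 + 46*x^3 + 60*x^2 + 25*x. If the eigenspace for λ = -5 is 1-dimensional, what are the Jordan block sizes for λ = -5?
Block sizes for λ = -5: [2]

Step 1 — from the characteristic polynomial, algebraic multiplicity of λ = -5 is 2. From dim ker(A − (-5)·I) = 1, there are exactly 1 Jordan blocks for λ = -5.
Step 2 — from the minimal polynomial, the factor (x + 5)^2 tells us the largest block for λ = -5 has size 2.
Step 3 — with total size 2, 1 blocks, and largest block 2, the block sizes (in nonincreasing order) are [2].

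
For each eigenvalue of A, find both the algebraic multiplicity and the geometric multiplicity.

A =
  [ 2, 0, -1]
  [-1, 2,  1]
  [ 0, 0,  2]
λ = 2: alg = 3, geom = 1

Step 1 — factor the characteristic polynomial to read off the algebraic multiplicities:
  χ_A(x) = (x - 2)^3

Step 2 — compute geometric multiplicities via the rank-nullity identity g(λ) = n − rank(A − λI):
  rank(A − (2)·I) = 2, so dim ker(A − (2)·I) = n − 2 = 1

Summary:
  λ = 2: algebraic multiplicity = 3, geometric multiplicity = 1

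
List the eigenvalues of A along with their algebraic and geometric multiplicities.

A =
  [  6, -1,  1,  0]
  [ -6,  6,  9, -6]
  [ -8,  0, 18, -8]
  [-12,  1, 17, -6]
λ = 6: alg = 4, geom = 2

Step 1 — factor the characteristic polynomial to read off the algebraic multiplicities:
  χ_A(x) = (x - 6)^4

Step 2 — compute geometric multiplicities via the rank-nullity identity g(λ) = n − rank(A − λI):
  rank(A − (6)·I) = 2, so dim ker(A − (6)·I) = n − 2 = 2

Summary:
  λ = 6: algebraic multiplicity = 4, geometric multiplicity = 2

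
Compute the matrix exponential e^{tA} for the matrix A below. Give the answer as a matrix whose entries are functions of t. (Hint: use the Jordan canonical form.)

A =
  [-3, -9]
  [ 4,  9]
e^{tA} =
  [-6*t*exp(3*t) + exp(3*t), -9*t*exp(3*t)]
  [4*t*exp(3*t), 6*t*exp(3*t) + exp(3*t)]

Strategy: write A = P · J · P⁻¹ where J is a Jordan canonical form, so e^{tA} = P · e^{tJ} · P⁻¹, and e^{tJ} can be computed block-by-block.

A has Jordan form
J =
  [3, 1]
  [0, 3]
(up to reordering of blocks).

Per-block formulas:
  For a 2×2 Jordan block J_2(3): exp(t · J_2(3)) = e^(3t)·(I + t·N), where N is the 2×2 nilpotent shift.

After assembling e^{tJ} and conjugating by P, we get:

e^{tA} =
  [-6*t*exp(3*t) + exp(3*t), -9*t*exp(3*t)]
  [4*t*exp(3*t), 6*t*exp(3*t) + exp(3*t)]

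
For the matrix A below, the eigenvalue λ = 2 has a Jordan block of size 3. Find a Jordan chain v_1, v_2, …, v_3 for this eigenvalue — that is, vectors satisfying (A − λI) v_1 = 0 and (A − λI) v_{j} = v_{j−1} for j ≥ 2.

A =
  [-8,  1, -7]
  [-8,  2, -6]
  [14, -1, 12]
A Jordan chain for λ = 2 of length 3:
v_1 = (-6, -4, 8)ᵀ
v_2 = (-10, -8, 14)ᵀ
v_3 = (1, 0, 0)ᵀ

Let N = A − (2)·I. We want v_3 with N^3 v_3 = 0 but N^2 v_3 ≠ 0; then v_{j-1} := N · v_j for j = 3, …, 2.

Pick v_3 = (1, 0, 0)ᵀ.
Then v_2 = N · v_3 = (-10, -8, 14)ᵀ.
Then v_1 = N · v_2 = (-6, -4, 8)ᵀ.

Sanity check: (A − (2)·I) v_1 = (0, 0, 0)ᵀ = 0. ✓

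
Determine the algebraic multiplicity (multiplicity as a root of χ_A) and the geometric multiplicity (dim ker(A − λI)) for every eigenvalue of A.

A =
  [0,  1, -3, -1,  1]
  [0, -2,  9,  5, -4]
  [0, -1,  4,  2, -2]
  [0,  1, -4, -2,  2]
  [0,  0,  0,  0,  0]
λ = 0: alg = 5, geom = 2

Step 1 — factor the characteristic polynomial to read off the algebraic multiplicities:
  χ_A(x) = x^5

Step 2 — compute geometric multiplicities via the rank-nullity identity g(λ) = n − rank(A − λI):
  rank(A − (0)·I) = 3, so dim ker(A − (0)·I) = n − 3 = 2

Summary:
  λ = 0: algebraic multiplicity = 5, geometric multiplicity = 2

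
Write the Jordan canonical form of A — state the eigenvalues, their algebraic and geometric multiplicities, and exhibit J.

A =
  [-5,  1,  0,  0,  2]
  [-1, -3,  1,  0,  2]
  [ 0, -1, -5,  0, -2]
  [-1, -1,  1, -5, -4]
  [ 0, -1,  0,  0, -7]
J_3(-5) ⊕ J_1(-5) ⊕ J_1(-5)

The characteristic polynomial is
  det(x·I − A) = x^5 + 25*x^4 + 250*x^3 + 1250*x^2 + 3125*x + 3125 = (x + 5)^5

Eigenvalues and multiplicities (the geometric multiplicity of λ is n − rank(A − λI), which equals the number of Jordan blocks for λ):
  λ = -5: algebraic multiplicity = 5, geometric multiplicity = 3

Determining the block sizes for each eigenvalue:
  λ = -5: with am = 5 and gm = 3, the partition is not yet determined (e.g. several partitions of 5 into 3 parts exist). Let N = A − (-5)·I. Computing rank(N^1) = 2, rank(N^2) = 1, rank(N^3) = 0; the number of blocks of size ≥ j is rank(N^{j−1}) − rank(N^j), giving [3, 1, 1]. So we have 1 block(s) of size 3, 2 block(s) of size 1 → block sizes [3, 1, 1]

Assembling the blocks gives a Jordan form
J =
  [-5,  1,  0,  0,  0]
  [ 0, -5,  1,  0,  0]
  [ 0,  0, -5,  0,  0]
  [ 0,  0,  0, -5,  0]
  [ 0,  0,  0,  0, -5]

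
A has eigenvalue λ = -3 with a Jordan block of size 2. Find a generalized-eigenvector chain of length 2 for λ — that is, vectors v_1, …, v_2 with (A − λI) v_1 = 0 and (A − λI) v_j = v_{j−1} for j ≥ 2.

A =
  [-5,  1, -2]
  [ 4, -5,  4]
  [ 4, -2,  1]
A Jordan chain for λ = -3 of length 2:
v_1 = (-2, 4, 4)ᵀ
v_2 = (1, 0, 0)ᵀ

Let N = A − (-3)·I. We want v_2 with N^2 v_2 = 0 but N^1 v_2 ≠ 0; then v_{j-1} := N · v_j for j = 2, …, 2.

Pick v_2 = (1, 0, 0)ᵀ.
Then v_1 = N · v_2 = (-2, 4, 4)ᵀ.

Sanity check: (A − (-3)·I) v_1 = (0, 0, 0)ᵀ = 0. ✓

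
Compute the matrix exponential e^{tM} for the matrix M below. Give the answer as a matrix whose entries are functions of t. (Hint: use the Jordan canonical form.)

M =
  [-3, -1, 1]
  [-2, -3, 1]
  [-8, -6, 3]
e^{tM} =
  [-t^2*exp(-t) - 2*t*exp(-t) + exp(-t), -t^2*exp(-t) - t*exp(-t), t^2*exp(-t)/2 + t*exp(-t)]
  [-2*t*exp(-t), -2*t*exp(-t) + exp(-t), t*exp(-t)]
  [-2*t^2*exp(-t) - 8*t*exp(-t), -2*t^2*exp(-t) - 6*t*exp(-t), t^2*exp(-t) + 4*t*exp(-t) + exp(-t)]

Strategy: write M = P · J · P⁻¹ where J is a Jordan canonical form, so e^{tM} = P · e^{tJ} · P⁻¹, and e^{tJ} can be computed block-by-block.

M has Jordan form
J =
  [-1,  1,  0]
  [ 0, -1,  1]
  [ 0,  0, -1]
(up to reordering of blocks).

Per-block formulas:
  For a 3×3 Jordan block J_3(-1): exp(t · J_3(-1)) = e^(-1t)·(I + t·N + (t^2/2)·N^2), where N is the 3×3 nilpotent shift.

After assembling e^{tJ} and conjugating by P, we get:

e^{tM} =
  [-t^2*exp(-t) - 2*t*exp(-t) + exp(-t), -t^2*exp(-t) - t*exp(-t), t^2*exp(-t)/2 + t*exp(-t)]
  [-2*t*exp(-t), -2*t*exp(-t) + exp(-t), t*exp(-t)]
  [-2*t^2*exp(-t) - 8*t*exp(-t), -2*t^2*exp(-t) - 6*t*exp(-t), t^2*exp(-t) + 4*t*exp(-t) + exp(-t)]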